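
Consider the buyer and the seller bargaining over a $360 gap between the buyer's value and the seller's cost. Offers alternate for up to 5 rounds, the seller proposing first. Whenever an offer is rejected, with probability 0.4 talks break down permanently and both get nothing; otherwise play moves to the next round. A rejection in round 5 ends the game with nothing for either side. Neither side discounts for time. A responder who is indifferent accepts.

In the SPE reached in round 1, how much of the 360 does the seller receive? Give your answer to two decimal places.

242.50

Round 5 (the seller proposes): the buyer will accept anything ≥ 0, so the seller offers 0 and keeps 360.
Round 4 (the buyer proposes): rejecting gives the seller an expected 0.6 × 360 = 216, so the buyer offers 216, keeping 144.
Round 3 (the seller proposes): rejecting gives the buyer an expected 0.6 × 144 = 86.4; the seller offers that and keeps 273.6.
Round 2 (the buyer proposes): rejecting gives the seller an expected 0.6 × 273.6 = 164.16; the buyer offers that and keeps 195.84.
Round 1 (the seller proposes): rejecting gives the buyer an expected 0.6 × 195.84 = 117.504; the seller offers that and keeps 242.496.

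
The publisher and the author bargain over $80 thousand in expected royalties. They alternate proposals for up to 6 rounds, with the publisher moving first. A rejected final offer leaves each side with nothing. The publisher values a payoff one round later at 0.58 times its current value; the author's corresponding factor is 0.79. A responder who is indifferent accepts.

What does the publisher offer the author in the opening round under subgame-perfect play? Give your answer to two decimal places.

Round 6 (the author proposes): the publisher will accept anything ≥ 0, so the author offers 0 and keeps 80.
Round 5 (the publisher proposes): the author can get 80 next round, worth 0.79 × 80 = 63.2 now. The publisher offers 63.2 and keeps 80 − 63.2 = 16.8.
Round 4 (the author proposes): the publisher can get 16.8 next round, worth 0.58 × 16.8 = 9.744 now, so the author offers 9.744, keeping 70.256.
Round 3 (the publisher proposes): the author can get 70.256 next round, worth 0.79 × 70.256 = 55.50224 now, so the publisher offers 55.50224, keeping 24.49776.
Round 2 (the author proposes): the publisher can get 24.49776 next round, worth 0.58 × 24.49776 = 14.2087008 now, so the author offers 14.2087008, keeping 65.7912992.
Round 1 (the publisher proposes): the author can get 65.7912992 next round, worth 0.79 × 65.7912992 = 51.975126368 now, so the publisher offers 51.975126368, keeping 28.024873632.

51.98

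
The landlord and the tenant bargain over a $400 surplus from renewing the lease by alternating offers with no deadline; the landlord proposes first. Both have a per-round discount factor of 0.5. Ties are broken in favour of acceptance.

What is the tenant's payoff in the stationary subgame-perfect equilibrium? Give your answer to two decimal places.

When the landlord proposes, the tenant accepts any offer worth at least 0.5 times what the tenant would get by proposing next round; and vice versa.
This gives x = 400 − 0.5y and y = 400 − 0.5x, where x and y are each side's share when it proposes.
Hence (1 − 0.5·0.5)x = 400(1 − 0.5), i.e. 0.75·x = 200.
x ≈ 266.6667; the tenant's share is 400 − x ≈ 133.3333.

133.33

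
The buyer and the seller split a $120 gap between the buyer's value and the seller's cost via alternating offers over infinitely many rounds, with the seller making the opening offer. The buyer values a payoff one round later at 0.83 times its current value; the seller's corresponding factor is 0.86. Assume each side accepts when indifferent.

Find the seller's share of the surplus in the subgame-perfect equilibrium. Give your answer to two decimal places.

When the seller proposes, the buyer accepts any offer worth at least 0.83 times what the buyer would get by proposing next round; and vice versa.
This gives x = 120 − 0.83y and y = 120 − 0.86x, where x and y are each side's share when it proposes.
Hence (1 − 0.83·0.86)x = 120(1 − 0.83), i.e. 0.2862·x = 20.4.
x ≈ 71.2788; the buyer's share is 120 − x ≈ 48.7212.

71.28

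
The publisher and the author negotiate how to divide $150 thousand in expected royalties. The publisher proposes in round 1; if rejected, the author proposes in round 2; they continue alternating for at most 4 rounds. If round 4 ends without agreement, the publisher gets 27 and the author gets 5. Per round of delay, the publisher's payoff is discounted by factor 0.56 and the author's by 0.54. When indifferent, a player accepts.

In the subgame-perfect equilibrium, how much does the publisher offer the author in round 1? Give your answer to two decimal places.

55.73

Round 4 (the author proposes): the publisher gets 27 if talks fail, so the author offers 27 and keeps 123.
Round 3 (the publisher proposes): the author can get 123 next round, worth 0.54 × 123 = 66.42 now; the publisher offers that and keeps 83.58.
Round 2 (the author proposes): the publisher can get 83.58 next round, worth 0.56 × 83.58 = 46.8048 now. The author offers 46.8048 and keeps 150 − 46.8048 = 103.1952.
Round 1 (the publisher proposes): the author can get 103.1952 next round, worth 0.54 × 103.1952 = 55.725408 now. The publisher offers 55.725408 and keeps 150 − 55.725408 = 94.274592.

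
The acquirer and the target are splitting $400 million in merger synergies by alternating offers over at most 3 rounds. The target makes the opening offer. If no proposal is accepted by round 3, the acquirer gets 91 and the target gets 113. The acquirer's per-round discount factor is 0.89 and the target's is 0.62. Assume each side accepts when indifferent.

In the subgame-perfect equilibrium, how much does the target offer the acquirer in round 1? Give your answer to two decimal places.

Round 3 (the target proposes): the acquirer gets 91 if talks fail, so the target offers 91 and keeps 309.
Round 2 (the acquirer proposes): the target can get 309 next round, worth 0.62 × 309 = 191.58 now, so the acquirer offers 191.58, keeping 208.42.
Round 1 (the target proposes): the acquirer can get 208.42 next round, worth 0.89 × 208.42 = 185.4938 now. The target offers 185.4938 and keeps 400 − 185.4938 = 214.5062.

185.49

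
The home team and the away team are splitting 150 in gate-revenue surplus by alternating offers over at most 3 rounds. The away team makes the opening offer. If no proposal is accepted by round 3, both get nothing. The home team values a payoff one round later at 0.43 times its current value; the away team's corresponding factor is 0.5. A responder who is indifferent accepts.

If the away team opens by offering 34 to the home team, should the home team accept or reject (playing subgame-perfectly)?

Accept

Round 3 (the away team proposes): rejection yields 0 for the home team; the away team offers 0 and keeps 150.
Round 2 (the home team proposes): the away team can get 150 next round, worth 0.5 × 150 = 75 now, so the home team offers 75, keeping 75.
So by rejecting in round 1, the home team gets 75 next round, worth 0.43 × 75 = 32.25 now.
Offer 34 ≥ 32.25, so the home team accepts.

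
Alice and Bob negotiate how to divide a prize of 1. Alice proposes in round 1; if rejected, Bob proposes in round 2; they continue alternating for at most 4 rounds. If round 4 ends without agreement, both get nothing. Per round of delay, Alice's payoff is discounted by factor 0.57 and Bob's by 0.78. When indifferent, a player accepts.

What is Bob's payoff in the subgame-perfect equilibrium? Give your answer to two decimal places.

0.68

Round 4 (Bob proposes): rejection yields 0 for Alice; Bob offers 0 and keeps 1.
Round 3 (Alice proposes): Bob can get 1 next round, worth 0.78 × 1 = 0.78 now, so Alice offers 0.78, keeping 0.22.
Round 2 (Bob proposes): Alice can get 0.22 next round, worth 0.57 × 0.22 = 0.1254 now, so Bob offers 0.1254, keeping 0.8746.
Round 1 (Alice proposes): Bob can get 0.8746 next round, worth 0.78 × 0.8746 = 0.682188 now, so Alice offers 0.682188, keeping 0.317812.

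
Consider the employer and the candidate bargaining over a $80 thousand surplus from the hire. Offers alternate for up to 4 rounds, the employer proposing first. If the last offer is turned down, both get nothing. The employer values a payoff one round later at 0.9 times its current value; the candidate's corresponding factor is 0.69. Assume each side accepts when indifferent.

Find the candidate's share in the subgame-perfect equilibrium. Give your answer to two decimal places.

39.80

Round 4 (the candidate proposes): rejection yields 0 for the employer; the candidate offers 0 and keeps 80.
Round 3 (the employer proposes): the candidate can get 80 next round, worth 0.69 × 80 = 55.2 now, so the employer offers 55.2, keeping 24.8.
Round 2 (the candidate proposes): the employer can get 24.8 next round, worth 0.9 × 24.8 = 22.32 now; the candidate offers that and keeps 57.68.
Round 1 (the employer proposes): the candidate can get 57.68 next round, worth 0.69 × 57.68 = 39.7992 now, so the employer offers 39.7992, keeping 40.2008.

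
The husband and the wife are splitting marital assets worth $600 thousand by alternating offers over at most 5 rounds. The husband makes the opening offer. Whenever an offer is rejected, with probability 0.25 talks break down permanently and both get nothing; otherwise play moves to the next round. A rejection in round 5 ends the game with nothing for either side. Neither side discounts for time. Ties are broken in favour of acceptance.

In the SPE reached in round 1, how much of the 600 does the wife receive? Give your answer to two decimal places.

By backward induction:
Round 5 (the husband proposes): rejection yields 0 for the wife; the husband offers 0 and keeps 600.
Round 4 (the wife proposes): rejecting gives the husband an expected 0.75 × 600 = 450. The wife offers 450 and keeps 600 − 450 = 150.
Round 3 (the husband proposes): rejecting gives the wife an expected 0.75 × 150 = 112.5. The husband offers 112.5 and keeps 600 − 112.5 = 487.5.
Round 2 (the wife proposes): rejecting gives the husband an expected 0.75 × 487.5 = 365.625. The wife offers 365.625 and keeps 600 − 365.625 = 234.375.
Round 1 (the husband proposes): rejecting gives the wife an expected 0.75 × 234.375 = 175.78125, so the husband offers 175.78125, keeping 424.21875.

175.78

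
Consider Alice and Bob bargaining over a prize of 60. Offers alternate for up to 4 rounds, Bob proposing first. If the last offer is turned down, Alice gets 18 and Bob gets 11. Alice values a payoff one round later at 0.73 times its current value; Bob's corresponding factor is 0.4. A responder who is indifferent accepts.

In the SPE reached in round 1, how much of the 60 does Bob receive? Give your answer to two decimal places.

Round 4 (Alice proposes): Bob gets 11 if talks fail, so Alice offers 11 and keeps 49.
Round 3 (Bob proposes): Alice can get 49 next round, worth 0.73 × 49 = 35.77 now; Bob offers that and keeps 24.23.
Round 2 (Alice proposes): Bob can get 24.23 next round, worth 0.4 × 24.23 = 9.692 now. Alice offers 9.692 and keeps 60 − 9.692 = 50.308.
Round 1 (Bob proposes): Alice can get 50.308 next round, worth 0.73 × 50.308 = 36.72484 now. Bob offers 36.72484 and keeps 60 − 36.72484 = 23.27516.

23.28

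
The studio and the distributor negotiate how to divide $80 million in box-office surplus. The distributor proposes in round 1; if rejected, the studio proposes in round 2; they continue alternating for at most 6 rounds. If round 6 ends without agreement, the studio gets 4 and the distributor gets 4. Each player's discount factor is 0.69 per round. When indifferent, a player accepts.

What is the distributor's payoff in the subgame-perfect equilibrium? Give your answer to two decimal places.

Work backward from the last round.
Round 6 (the studio proposes): the distributor gets 4 if talks fail, so the studio offers 4 and keeps 76.
Round 5 (the distributor proposes): the studio can get 76 next round, worth 0.69 × 76 = 52.44 now, so the distributor offers 52.44, keeping 27.56.
Round 4 (the studio proposes): the distributor can get 27.56 next round, worth 0.69 × 27.56 = 19.0164 now. The studio offers 19.0164 and keeps 80 − 19.0164 = 60.9836.
Round 3 (the distributor proposes): the studio can get 60.9836 next round, worth 0.69 × 60.9836 = 42.078684 now, so the distributor offers 42.078684, keeping 37.921316.
Round 2 (the studio proposes): the distributor can get 37.921316 next round, worth 0.69 × 37.921316 = 26.16570804 now. The studio offers 26.16570804 and keeps 80 − 26.16570804 = 53.83429196.
Round 1 (the distributor proposes): the studio can get 53.83429196 next round, worth 0.69 × 53.83429196 = 37.1456614524 now; the distributor offers that and keeps 42.8543385476.

42.85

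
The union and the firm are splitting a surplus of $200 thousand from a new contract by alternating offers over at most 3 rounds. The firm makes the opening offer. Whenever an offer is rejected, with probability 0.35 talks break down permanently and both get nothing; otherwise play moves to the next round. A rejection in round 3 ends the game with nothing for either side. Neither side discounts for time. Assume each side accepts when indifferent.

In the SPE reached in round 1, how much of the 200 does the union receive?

Round 3 (the firm proposes): rejection yields 0 for the union; the firm offers 0 and keeps 200.
Round 2 (the union proposes): rejecting gives the firm an expected 0.65 × 200 = 130; the union offers that and keeps 70.
Round 1 (the firm proposes): rejecting gives the union an expected 0.65 × 70 = 45.5, so the firm offers 45.5, keeping 154.5.

45.5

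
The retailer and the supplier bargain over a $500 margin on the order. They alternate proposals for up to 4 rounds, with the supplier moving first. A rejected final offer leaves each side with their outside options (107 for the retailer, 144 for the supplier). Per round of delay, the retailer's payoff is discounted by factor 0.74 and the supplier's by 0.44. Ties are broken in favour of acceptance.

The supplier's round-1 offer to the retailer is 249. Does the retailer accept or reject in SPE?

Reject

Round 4 (the retailer proposes): the supplier gets 144 if talks fail, so the retailer offers 144 and keeps 356.
Round 3 (the supplier proposes): the retailer can get 356 next round, worth 0.74 × 356 = 263.44 now, so the supplier offers 263.44, keeping 236.56.
Round 2 (the retailer proposes): the supplier can get 236.56 next round, worth 0.44 × 236.56 = 104.0864 now; the retailer offers that and keeps 395.9136.
So by rejecting in round 1, the retailer gets 395.9136 next round, worth 0.74 × 395.9136 = 292.976064 now.
Offer 249 < 292.976064, so the retailer rejects.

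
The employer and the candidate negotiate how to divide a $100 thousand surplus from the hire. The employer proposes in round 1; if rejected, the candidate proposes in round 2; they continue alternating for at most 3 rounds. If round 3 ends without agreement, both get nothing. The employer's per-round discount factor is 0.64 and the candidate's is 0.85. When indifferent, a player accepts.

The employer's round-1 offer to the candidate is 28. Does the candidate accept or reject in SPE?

Reject

Round 3 (the employer proposes): the candidate will accept anything ≥ 0, so the employer offers 0 and keeps 100.
Round 2 (the candidate proposes): the employer can get 100 next round, worth 0.64 × 100 = 64 now, so the candidate offers 64, keeping 36.
So by rejecting in round 1, the candidate gets 36 next round, worth 0.85 × 36 = 30.6 now.
Offer 28 < 30.6, so the candidate rejects.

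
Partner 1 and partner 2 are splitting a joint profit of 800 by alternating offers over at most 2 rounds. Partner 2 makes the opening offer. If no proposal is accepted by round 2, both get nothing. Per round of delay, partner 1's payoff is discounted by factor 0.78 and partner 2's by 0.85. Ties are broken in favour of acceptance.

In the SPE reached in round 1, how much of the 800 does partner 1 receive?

Round 2 (partner 1 proposes): partner 2 will accept anything ≥ 0, so partner 1 offers 0 and keeps 800.
Round 1 (partner 2 proposes): partner 1 can get 800 next round, worth 0.78 × 800 = 624 now. Partner 2 offers 624 and keeps 800 − 624 = 176.

624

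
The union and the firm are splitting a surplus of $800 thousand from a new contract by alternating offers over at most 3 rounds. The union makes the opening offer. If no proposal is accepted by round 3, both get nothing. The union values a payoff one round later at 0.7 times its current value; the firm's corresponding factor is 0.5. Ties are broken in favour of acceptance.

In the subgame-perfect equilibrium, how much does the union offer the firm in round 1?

Round 3 (the union proposes): the firm will accept anything ≥ 0, so the union offers 0 and keeps 800.
Round 2 (the firm proposes): the union can get 800 next round, worth 0.7 × 800 = 560 now; the firm offers that and keeps 240.
Round 1 (the union proposes): the firm can get 240 next round, worth 0.5 × 240 = 120 now. The union offers 120 and keeps 800 − 120 = 680.

120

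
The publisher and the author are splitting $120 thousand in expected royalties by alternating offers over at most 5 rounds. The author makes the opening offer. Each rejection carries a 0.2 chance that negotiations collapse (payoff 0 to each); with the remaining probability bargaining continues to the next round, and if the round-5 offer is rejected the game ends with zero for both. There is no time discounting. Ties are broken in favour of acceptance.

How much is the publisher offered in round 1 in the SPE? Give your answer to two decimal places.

31.49

Round 5 (the author proposes): the publisher will accept anything ≥ 0, so the author offers 0 and keeps 120.
Round 4 (the publisher proposes): rejecting gives the author an expected 0.8 × 120 = 96, so the publisher offers 96, keeping 24.
Round 3 (the author proposes): rejecting gives the publisher an expected 0.8 × 24 = 19.2. The author offers 19.2 and keeps 120 − 19.2 = 100.8.
Round 2 (the publisher proposes): rejecting gives the author an expected 0.8 × 100.8 = 80.64; the publisher offers that and keeps 39.36.
Round 1 (the author proposes): rejecting gives the publisher an expected 0.8 × 39.36 = 31.488; the author offers that and keeps 88.512.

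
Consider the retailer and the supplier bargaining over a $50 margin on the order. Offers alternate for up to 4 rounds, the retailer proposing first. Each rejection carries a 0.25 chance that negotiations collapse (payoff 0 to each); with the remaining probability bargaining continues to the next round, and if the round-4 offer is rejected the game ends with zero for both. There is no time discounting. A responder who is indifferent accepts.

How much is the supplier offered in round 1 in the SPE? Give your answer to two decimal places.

30.47

Round 4 (the supplier proposes): rejection yields 0 for the retailer; the supplier offers 0 and keeps 50.
Round 3 (the retailer proposes): rejecting gives the supplier an expected 0.75 × 50 = 37.5. The retailer offers 37.5 and keeps 50 − 37.5 = 12.5.
Round 2 (the supplier proposes): rejecting gives the retailer an expected 0.75 × 12.5 = 9.375, so the supplier offers 9.375, keeping 40.625.
Round 1 (the retailer proposes): rejecting gives the supplier an expected 0.75 × 40.625 = 30.46875, so the retailer offers 30.46875, keeping 19.53125.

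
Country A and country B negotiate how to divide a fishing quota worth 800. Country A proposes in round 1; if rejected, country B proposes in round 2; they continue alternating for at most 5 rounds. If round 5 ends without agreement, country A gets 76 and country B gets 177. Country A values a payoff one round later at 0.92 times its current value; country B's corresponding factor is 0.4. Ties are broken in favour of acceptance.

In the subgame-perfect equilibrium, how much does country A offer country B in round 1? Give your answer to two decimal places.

58.99

Round 5 (country A proposes): country B gets 177 if talks fail, so country A offers 177 and keeps 623.
Round 4 (country B proposes): country A can get 623 next round, worth 0.92 × 623 = 573.16 now. Country B offers 573.16 and keeps 800 − 573.16 = 226.84.
Round 3 (country A proposes): country B can get 226.84 next round, worth 0.4 × 226.84 = 90.736 now, so country A offers 90.736, keeping 709.264.
Round 2 (country B proposes): country A can get 709.264 next round, worth 0.92 × 709.264 = 652.52288 now; country B offers that and keeps 147.47712.
Round 1 (country A proposes): country B can get 147.47712 next round, worth 0.4 × 147.47712 = 58.990848 now; country A offers that and keeps 741.009152.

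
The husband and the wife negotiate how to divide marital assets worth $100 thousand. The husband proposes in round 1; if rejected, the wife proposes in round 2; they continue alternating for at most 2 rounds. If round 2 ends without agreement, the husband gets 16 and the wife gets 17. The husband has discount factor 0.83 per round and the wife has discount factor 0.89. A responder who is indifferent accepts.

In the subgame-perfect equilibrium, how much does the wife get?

74.76

Work backward from the last round.
Round 2 (the wife proposes): the husband gets 16 if talks fail, so the wife offers 16 and keeps 84.
Round 1 (the husband proposes): the wife can get 84 next round, worth 0.89 × 84 = 74.76 now; the husband offers that and keeps 25.24.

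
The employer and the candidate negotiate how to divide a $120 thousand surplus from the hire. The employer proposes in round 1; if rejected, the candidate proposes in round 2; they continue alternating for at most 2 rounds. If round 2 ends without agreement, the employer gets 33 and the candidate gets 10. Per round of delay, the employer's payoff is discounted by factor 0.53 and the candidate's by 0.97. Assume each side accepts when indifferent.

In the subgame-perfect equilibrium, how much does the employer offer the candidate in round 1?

84.39

Round 2 (the candidate proposes): the employer gets 33 if talks fail, so the candidate offers 33 and keeps 87.
Round 1 (the employer proposes): the candidate can get 87 next round, worth 0.97 × 87 = 84.39 now, so the employer offers 84.39, keeping 35.61.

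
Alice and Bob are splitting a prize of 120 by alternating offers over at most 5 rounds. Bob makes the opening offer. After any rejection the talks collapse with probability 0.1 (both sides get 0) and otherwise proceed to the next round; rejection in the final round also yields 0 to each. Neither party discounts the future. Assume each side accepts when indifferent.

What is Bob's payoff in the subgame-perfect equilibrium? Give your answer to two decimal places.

100.45

Round 5 (Bob proposes): rejection yields 0 for Alice; Bob offers 0 and keeps 120.
Round 4 (Alice proposes): rejecting gives Bob an expected 0.9 × 120 = 108. Alice offers 108 and keeps 120 − 108 = 12.
Round 3 (Bob proposes): rejecting gives Alice an expected 0.9 × 12 = 10.8. Bob offers 10.8 and keeps 120 − 10.8 = 109.2.
Round 2 (Alice proposes): rejecting gives Bob an expected 0.9 × 109.2 = 98.28; Alice offers that and keeps 21.72.
Round 1 (Bob proposes): rejecting gives Alice an expected 0.9 × 21.72 = 19.548, so Bob offers 19.548, keeping 100.452.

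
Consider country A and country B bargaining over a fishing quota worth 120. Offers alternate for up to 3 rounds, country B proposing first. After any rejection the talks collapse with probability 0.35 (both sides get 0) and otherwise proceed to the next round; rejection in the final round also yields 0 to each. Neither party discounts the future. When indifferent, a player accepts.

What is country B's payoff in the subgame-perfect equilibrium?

By backward induction:
Round 3 (country B proposes): country A will accept anything ≥ 0, so country B offers 0 and keeps 120.
Round 2 (country A proposes): rejecting gives country B an expected 0.65 × 120 = 78. Country A offers 78 and keeps 120 − 78 = 42.
Round 1 (country B proposes): rejecting gives country A an expected 0.65 × 42 = 27.3, so country B offers 27.3, keeping 92.7.

92.7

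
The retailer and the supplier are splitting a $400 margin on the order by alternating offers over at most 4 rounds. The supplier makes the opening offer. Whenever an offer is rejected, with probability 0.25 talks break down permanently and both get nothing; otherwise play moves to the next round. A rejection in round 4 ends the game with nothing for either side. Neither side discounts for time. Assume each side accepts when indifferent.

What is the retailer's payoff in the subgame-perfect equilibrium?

243.75

Round 4 (the retailer proposes): the supplier will accept anything ≥ 0, so the retailer offers 0 and keeps 400.
Round 3 (the supplier proposes): rejecting gives the retailer an expected 0.75 × 400 = 300, so the supplier offers 300, keeping 100.
Round 2 (the retailer proposes): rejecting gives the supplier an expected 0.75 × 100 = 75; the retailer offers that and keeps 325.
Round 1 (the supplier proposes): rejecting gives the retailer an expected 0.75 × 325 = 243.75. The supplier offers 243.75 and keeps 400 − 243.75 = 156.25.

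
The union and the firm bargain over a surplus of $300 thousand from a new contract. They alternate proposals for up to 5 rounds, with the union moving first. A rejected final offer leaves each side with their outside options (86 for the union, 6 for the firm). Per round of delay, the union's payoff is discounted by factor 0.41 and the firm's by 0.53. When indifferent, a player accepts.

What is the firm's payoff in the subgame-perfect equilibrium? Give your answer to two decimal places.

Round 5 (the union proposes): the firm gets 6 if talks fail, so the union offers 6 and keeps 294.
Round 4 (the firm proposes): the union can get 294 next round, worth 0.41 × 294 = 120.54 now; the firm offers that and keeps 179.46.
Round 3 (the union proposes): the firm can get 179.46 next round, worth 0.53 × 179.46 = 95.1138 now, so the union offers 95.1138, keeping 204.8862.
Round 2 (the firm proposes): the union can get 204.8862 next round, worth 0.41 × 204.8862 = 84.003342 now. The firm offers 84.003342 and keeps 300 − 84.003342 = 215.996658.
Round 1 (the union proposes): the firm can get 215.996658 next round, worth 0.53 × 215.996658 = 114.47822874 now, so the union offers 114.47822874, keeping 185.52177126.

114.48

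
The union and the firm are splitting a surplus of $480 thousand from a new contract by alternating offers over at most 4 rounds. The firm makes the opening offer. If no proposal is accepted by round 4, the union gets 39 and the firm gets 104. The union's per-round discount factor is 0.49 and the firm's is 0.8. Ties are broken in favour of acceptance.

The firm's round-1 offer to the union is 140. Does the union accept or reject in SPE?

Accept

Round 4 (the union proposes): the firm gets 104 if talks fail, so the union offers 104 and keeps 376.
Round 3 (the firm proposes): the union can get 376 next round, worth 0.49 × 376 = 184.24 now, so the firm offers 184.24, keeping 295.76.
Round 2 (the union proposes): the firm can get 295.76 next round, worth 0.8 × 295.76 = 236.608 now, so the union offers 236.608, keeping 243.392.
So by rejecting in round 1, the union gets 243.392 next round, worth 0.49 × 243.392 = 119.26208 now.
Offer 140 ≥ 119.26208, so the union accepts.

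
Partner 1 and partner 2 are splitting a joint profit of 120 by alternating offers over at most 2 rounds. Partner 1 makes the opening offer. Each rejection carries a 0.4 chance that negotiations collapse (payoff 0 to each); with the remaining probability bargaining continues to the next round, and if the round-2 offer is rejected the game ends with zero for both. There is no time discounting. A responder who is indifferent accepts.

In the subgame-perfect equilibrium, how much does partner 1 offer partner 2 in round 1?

Round 2 (partner 2 proposes): rejection yields 0 for partner 1; partner 2 offers 0 and keeps 120.
Round 1 (partner 1 proposes): rejecting gives partner 2 an expected 0.6 × 120 = 72; partner 1 offers that and keeps 48.

72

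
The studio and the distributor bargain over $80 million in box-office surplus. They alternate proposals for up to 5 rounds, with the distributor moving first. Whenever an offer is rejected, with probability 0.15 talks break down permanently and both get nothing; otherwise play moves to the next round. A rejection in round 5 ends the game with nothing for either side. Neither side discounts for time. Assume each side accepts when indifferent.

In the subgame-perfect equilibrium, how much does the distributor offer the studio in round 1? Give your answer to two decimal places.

17.57

Round 5 (the distributor proposes): rejection yields 0 for the studio; the distributor offers 0 and keeps 80.
Round 4 (the studio proposes): rejecting gives the distributor an expected 0.85 × 80 = 68, so the studio offers 68, keeping 12.
Round 3 (the distributor proposes): rejecting gives the studio an expected 0.85 × 12 = 10.2, so the distributor offers 10.2, keeping 69.8.
Round 2 (the studio proposes): rejecting gives the distributor an expected 0.85 × 69.8 = 59.33; the studio offers that and keeps 20.67.
Round 1 (the distributor proposes): rejecting gives the studio an expected 0.85 × 20.67 = 17.5695, so the distributor offers 17.5695, keeping 62.4305.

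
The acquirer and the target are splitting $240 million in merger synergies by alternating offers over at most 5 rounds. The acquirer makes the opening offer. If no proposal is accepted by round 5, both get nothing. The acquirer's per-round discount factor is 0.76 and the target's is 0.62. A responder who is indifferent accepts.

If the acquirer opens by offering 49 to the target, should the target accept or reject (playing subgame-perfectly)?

Work out the target's continuation value if the offer is rejected.
Round 5 (the acquirer proposes): rejection yields 0 for the target; the acquirer offers 0 and keeps 240.
Round 4 (the target proposes): the acquirer can get 240 next round, worth 0.76 × 240 = 182.4 now. The target offers 182.4 and keeps 240 − 182.4 = 57.6.
Round 3 (the acquirer proposes): the target can get 57.6 next round, worth 0.62 × 57.6 = 35.712 now, so the acquirer offers 35.712, keeping 204.288.
Round 2 (the target proposes): the acquirer can get 204.288 next round, worth 0.76 × 204.288 = 155.25888 now. The target offers 155.25888 and keeps 240 − 155.25888 = 84.74112.
So by rejecting in round 1, the target gets 84.74112 next round, worth 0.62 × 84.74112 = 52.5394944 now.
Offer 49 < 52.5394944, so the target rejects.

Reject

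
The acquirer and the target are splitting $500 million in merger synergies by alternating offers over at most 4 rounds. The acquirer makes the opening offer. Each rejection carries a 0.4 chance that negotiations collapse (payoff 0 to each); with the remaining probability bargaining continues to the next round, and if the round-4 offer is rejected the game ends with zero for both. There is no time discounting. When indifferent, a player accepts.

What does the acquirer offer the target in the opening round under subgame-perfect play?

228

Round 4 (the target proposes): the acquirer will accept anything ≥ 0, so the target offers 0 and keeps 500.
Round 3 (the acquirer proposes): rejecting gives the target an expected 0.6 × 500 = 300. The acquirer offers 300 and keeps 500 − 300 = 200.
Round 2 (the target proposes): rejecting gives the acquirer an expected 0.6 × 200 = 120, so the target offers 120, keeping 380.
Round 1 (the acquirer proposes): rejecting gives the target an expected 0.6 × 380 = 228; the acquirer offers that and keeps 272.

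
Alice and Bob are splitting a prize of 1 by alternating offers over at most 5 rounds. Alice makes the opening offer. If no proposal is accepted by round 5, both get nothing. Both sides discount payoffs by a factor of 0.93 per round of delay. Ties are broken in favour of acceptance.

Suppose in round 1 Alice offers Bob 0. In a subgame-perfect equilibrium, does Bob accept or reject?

Round 5 (Alice proposes): rejection yields 0 for Bob; Alice offers 0 and keeps 1.
Round 4 (Bob proposes): Alice can get 1 next round, worth 0.93 × 1 = 0.93 now; Bob offers that and keeps 0.07.
Round 3 (Alice proposes): Bob can get 0.07 next round, worth 0.93 × 0.07 = 0.0651 now; Alice offers that and keeps 0.9349.
Round 2 (Bob proposes): Alice can get 0.9349 next round, worth 0.93 × 0.9349 = 0.869457 now, so Bob offers 0.869457, keeping 0.130543.
So by rejecting in round 1, Bob gets 0.130543 next round, worth 0.93 × 0.130543 = 0.12140499 now.
Offer 0 < 0.12140499, so Bob rejects.

Reject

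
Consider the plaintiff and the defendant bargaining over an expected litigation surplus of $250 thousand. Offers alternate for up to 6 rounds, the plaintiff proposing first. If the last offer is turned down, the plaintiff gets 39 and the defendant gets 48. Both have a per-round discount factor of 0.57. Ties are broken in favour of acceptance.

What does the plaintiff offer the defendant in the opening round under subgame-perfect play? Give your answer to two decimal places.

93.88

Round 6 (the defendant proposes): the plaintiff gets 39 if talks fail, so the defendant offers 39 and keeps 211.
Round 5 (the plaintiff proposes): the defendant can get 211 next round, worth 0.57 × 211 = 120.27 now; the plaintiff offers that and keeps 129.73.
Round 4 (the defendant proposes): the plaintiff can get 129.73 next round, worth 0.57 × 129.73 = 73.9461 now. The defendant offers 73.9461 and keeps 250 − 73.9461 = 176.0539.
Round 3 (the plaintiff proposes): the defendant can get 176.0539 next round, worth 0.57 × 176.0539 = 100.350723 now, so the plaintiff offers 100.350723, keeping 149.649277.
Round 2 (the defendant proposes): the plaintiff can get 149.649277 next round, worth 0.57 × 149.649277 = 85.30008789 now; the defendant offers that and keeps 164.69991211.
Round 1 (the plaintiff proposes): the defendant can get 164.69991211 next round, worth 0.57 × 164.69991211 = 93.8789499027 now; the plaintiff offers that and keeps 156.1210500973.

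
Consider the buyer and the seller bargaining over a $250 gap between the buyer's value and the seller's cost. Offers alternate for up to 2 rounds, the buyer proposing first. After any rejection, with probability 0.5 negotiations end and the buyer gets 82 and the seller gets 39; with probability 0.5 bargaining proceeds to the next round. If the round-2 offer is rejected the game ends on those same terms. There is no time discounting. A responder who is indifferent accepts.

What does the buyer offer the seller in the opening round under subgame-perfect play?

103.5

Round 2 (the seller proposes): the buyer gets 82 if talks fail, so the seller offers 82 and keeps 168.
Round 1 (the buyer proposes): rejecting gives the seller an expected 0.5 × 168 + 0.5 × 39 = 103.5, so the buyer offers 103.5, keeping 146.5.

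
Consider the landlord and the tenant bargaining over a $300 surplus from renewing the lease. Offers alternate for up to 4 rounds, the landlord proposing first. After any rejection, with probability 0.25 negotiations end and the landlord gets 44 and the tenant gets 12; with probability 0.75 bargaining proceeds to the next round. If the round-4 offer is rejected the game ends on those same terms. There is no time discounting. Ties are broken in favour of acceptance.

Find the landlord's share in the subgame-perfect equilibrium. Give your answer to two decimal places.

139.31

Round 4 (the tenant proposes): the landlord gets 44 if talks fail, so the tenant offers 44 and keeps 256.
Round 3 (the landlord proposes): rejecting gives the tenant an expected 0.75 × 256 + 0.25 × 12 = 195, so the landlord offers 195, keeping 105.
Round 2 (the tenant proposes): rejecting gives the landlord an expected 0.75 × 105 + 0.25 × 44 = 89.75. The tenant offers 89.75 and keeps 300 − 89.75 = 210.25.
Round 1 (the landlord proposes): rejecting gives the tenant an expected 0.75 × 210.25 + 0.25 × 12 = 160.6875, so the landlord offers 160.6875, keeping 139.3125.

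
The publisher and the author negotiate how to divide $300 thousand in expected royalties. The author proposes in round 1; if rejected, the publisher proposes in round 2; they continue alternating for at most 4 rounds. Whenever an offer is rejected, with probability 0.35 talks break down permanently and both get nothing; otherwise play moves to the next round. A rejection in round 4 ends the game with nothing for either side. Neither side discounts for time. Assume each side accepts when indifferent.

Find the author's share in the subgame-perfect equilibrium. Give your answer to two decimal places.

By backward induction:
Round 4 (the publisher proposes): the author will accept anything ≥ 0, so the publisher offers 0 and keeps 300.
Round 3 (the author proposes): rejecting gives the publisher an expected 0.65 × 300 = 195; the author offers that and keeps 105.
Round 2 (the publisher proposes): rejecting gives the author an expected 0.65 × 105 = 68.25, so the publisher offers 68.25, keeping 231.75.
Round 1 (the author proposes): rejecting gives the publisher an expected 0.65 × 231.75 = 150.6375. The author offers 150.6375 and keeps 300 − 150.6375 = 149.3625.

149.36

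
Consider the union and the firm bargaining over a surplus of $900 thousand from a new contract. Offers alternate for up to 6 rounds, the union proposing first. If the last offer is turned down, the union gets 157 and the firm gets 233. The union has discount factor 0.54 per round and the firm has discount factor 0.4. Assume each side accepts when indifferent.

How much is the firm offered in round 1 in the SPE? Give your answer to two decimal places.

Solve by backward induction from round 6.
Round 6 (the firm proposes): the union gets 157 if talks fail, so the firm offers 157 and keeps 743.
Round 5 (the union proposes): the firm can get 743 next round, worth 0.4 × 743 = 297.2 now, so the union offers 297.2, keeping 602.8.
Round 4 (the firm proposes): the union can get 602.8 next round, worth 0.54 × 602.8 = 325.512 now. The firm offers 325.512 and keeps 900 − 325.512 = 574.488.
Round 3 (the union proposes): the firm can get 574.488 next round, worth 0.4 × 574.488 = 229.7952 now, so the union offers 229.7952, keeping 670.2048.
Round 2 (the firm proposes): the union can get 670.2048 next round, worth 0.54 × 670.2048 = 361.910592 now; the firm offers that and keeps 538.089408.
Round 1 (the union proposes): the firm can get 538.089408 next round, worth 0.4 × 538.089408 = 215.2357632 now, so the union offers 215.2357632, keeping 684.7642368.

215.24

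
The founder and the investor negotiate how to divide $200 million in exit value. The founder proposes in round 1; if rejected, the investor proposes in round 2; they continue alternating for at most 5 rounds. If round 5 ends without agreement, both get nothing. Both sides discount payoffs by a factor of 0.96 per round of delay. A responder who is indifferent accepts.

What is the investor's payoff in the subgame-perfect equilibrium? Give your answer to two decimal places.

14.76

By backward induction:
Round 5 (the founder proposes): rejection yields 0 for the investor; the founder offers 0 and keeps 200.
Round 4 (the investor proposes): the founder can get 200 next round, worth 0.96 × 200 = 192 now; the investor offers that and keeps 8.
Round 3 (the founder proposes): the investor can get 8 next round, worth 0.96 × 8 = 7.68 now; the founder offers that and keeps 192.32.
Round 2 (the investor proposes): the founder can get 192.32 next round, worth 0.96 × 192.32 = 184.6272 now; the investor offers that and keeps 15.3728.
Round 1 (the founder proposes): the investor can get 15.3728 next round, worth 0.96 × 15.3728 = 14.757888 now, so the founder offers 14.757888, keeping 185.242112.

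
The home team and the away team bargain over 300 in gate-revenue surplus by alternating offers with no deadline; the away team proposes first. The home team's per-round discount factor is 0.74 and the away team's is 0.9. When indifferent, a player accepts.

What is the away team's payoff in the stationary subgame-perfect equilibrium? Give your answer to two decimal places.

Let x be the away team's share when the away team proposes and y be the home team's share when the home team proposes.
The home team accepts iff offered ≥ 0.74·y, so x = 300 − 0.74y. Symmetrically y = 300 − 0.9x.
Substituting: x = 300 − 0.74(300 − 0.9x), giving x(1 − 0.9·0.74) = 300(1 − 0.74).
So x = 300 × 0.26 / 0.334 ≈ 233.5329, and the home team receives 300 − x ≈ 66.4671.

233.53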